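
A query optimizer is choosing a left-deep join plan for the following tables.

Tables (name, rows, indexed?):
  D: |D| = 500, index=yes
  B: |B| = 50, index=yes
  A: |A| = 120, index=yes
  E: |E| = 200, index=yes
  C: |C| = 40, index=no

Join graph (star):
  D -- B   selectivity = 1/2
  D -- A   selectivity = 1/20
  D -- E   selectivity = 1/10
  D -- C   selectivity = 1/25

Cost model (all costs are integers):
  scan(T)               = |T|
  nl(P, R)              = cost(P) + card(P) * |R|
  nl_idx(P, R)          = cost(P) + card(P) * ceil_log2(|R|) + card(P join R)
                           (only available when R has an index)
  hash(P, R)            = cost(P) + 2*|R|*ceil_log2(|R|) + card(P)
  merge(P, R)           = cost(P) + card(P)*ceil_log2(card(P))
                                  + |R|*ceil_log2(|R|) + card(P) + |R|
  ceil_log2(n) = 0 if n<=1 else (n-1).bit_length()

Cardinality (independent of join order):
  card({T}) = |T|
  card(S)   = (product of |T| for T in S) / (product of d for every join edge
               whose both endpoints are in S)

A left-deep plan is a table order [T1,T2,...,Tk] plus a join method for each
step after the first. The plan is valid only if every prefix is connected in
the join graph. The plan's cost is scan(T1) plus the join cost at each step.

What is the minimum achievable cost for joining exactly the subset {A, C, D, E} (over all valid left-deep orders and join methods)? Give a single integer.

11680

Selinger DP over subsets of {A,C,D,E}:
  {D}: scan cost=500, card=500
  {A}: scan cost=120, card=120
  {E}: scan cost=200, card=200
  {C}: scan cost=40, card=40
  {AD}: card=3000; try (A,hash)→2680, (D,nl_idx)→4200, (D,merge)→6080, (A,merge)→6460, (A,nl_idx)→7000, (D,hash)→9240 …(+2); best=2680 via (A,hash)
  {DE}: card=10000; try (E,hash)→4200, (D,merge)→7000, (E,merge)→7300, (D,hash)→9400, (D,nl_idx)→12000, (E,nl_idx)→14500 …(+2); best=4200 via (E,hash)
  {CD}: card=800; try (D,nl_idx)→1200, (C,hash)→1480, (D,merge)→5320, (C,merge)→5780, (D,hash)→9080, (D,nl)→20040 …(+1); best=1200 via (D,nl_idx)
  {ADE}: card=60000; try (E,hash)→8880, (A,hash)→15880, (E,merge)→43480, (E,nl_idx)→86680, (A,nl_idx)→134200, (A,merge)→155160 …(+2); best=8880 via (E,hash)
  {ACD}: card=4800; try (A,hash)→3680, (C,hash)→6160, (A,merge)→10960, (A,nl_idx)→11600, (C,merge)→41960, (A,nl)→97200 …(+1); best=3680 via (A,hash)
  {CDE}: card=16000; try (E,hash)→5200, (E,merge)→11800, (C,hash)→14680, (E,nl_idx)→23600, (C,merge)→154480, (E,nl)→161200 …(+1); best=5200 via (E,hash)
  {ACDE}: card=96000; try (E,hash)→11680, (A,hash)→22880, (C,hash)→69360, (E,merge)→72680, (E,nl_idx)→138080, (A,nl_idx)→213200 …(+5); best=11680 via (E,hash)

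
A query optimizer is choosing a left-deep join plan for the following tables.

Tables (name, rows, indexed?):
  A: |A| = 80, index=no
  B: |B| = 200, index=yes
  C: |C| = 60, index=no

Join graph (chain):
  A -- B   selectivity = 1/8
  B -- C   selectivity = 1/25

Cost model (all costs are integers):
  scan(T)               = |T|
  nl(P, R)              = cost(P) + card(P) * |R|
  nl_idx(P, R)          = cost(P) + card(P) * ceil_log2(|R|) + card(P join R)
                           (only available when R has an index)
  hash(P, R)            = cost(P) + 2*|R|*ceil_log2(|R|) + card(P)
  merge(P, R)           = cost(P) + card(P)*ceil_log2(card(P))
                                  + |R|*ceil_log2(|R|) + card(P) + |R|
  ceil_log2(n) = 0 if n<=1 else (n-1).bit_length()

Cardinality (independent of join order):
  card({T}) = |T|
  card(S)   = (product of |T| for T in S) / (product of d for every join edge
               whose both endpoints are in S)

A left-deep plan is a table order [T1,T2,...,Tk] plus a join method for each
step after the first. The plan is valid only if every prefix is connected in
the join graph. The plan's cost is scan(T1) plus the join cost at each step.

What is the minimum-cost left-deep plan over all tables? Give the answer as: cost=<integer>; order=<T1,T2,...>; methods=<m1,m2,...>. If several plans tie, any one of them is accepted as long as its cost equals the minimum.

cost=2620; order=C,B,A; methods=nl_idx,hash

Selinger DP (subsets sized 1..n):
  {A}: scan cost=80, card=80
  {B}: scan cost=200, card=200
  {C}: scan cost=60, card=60
  {AB}: card=2000; try (A,hash)→1520, (B,merge)→2520, (A,merge)→2640, (B,nl_idx)→2720, (B,hash)→3360, (B,nl)→16080 …(+1); best=1520 via (A,hash)
  {BC}: card=480; try (B,nl_idx)→1020, (C,hash)→1120, (B,merge)→2280, (C,merge)→2420, (B,hash)→3320, (B,nl)→12060 …(+1); best=1020 via (B,nl_idx)
  {ABC}: card=4800; try (A,hash)→2620, (C,hash)→4240, (A,merge)→6460, (C,merge)→25940, (A,nl)→39420, (C,nl)→121520; best=2620 via (A,hash)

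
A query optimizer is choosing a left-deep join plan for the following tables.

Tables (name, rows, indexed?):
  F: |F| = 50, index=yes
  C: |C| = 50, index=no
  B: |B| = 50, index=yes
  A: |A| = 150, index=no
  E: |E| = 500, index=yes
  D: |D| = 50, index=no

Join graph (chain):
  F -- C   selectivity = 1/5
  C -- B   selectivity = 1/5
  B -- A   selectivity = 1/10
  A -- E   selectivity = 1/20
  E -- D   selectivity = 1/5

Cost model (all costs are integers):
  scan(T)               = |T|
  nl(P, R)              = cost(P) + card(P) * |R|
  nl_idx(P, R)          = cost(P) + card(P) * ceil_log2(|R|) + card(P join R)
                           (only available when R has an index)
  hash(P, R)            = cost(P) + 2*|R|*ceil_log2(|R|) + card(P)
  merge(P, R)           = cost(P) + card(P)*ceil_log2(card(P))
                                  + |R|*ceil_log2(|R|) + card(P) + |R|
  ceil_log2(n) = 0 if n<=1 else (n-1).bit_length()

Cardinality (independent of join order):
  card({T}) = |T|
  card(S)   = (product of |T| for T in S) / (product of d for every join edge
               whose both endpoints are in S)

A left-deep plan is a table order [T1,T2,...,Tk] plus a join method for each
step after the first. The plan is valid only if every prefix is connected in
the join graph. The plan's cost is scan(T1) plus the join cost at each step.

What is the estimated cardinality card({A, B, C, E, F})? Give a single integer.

Tables in S: A(150), B(50), C(50), E(500), F(50)
Edges inside S: F-C(d=5), C-B(d=5), B-A(d=10), A-E(d=20)
numerator = 150 * 50 * 50 * 500 * 50 = 9375000000
denominator = 5 * 5 * 10 * 20 = 5000
card(S) = 9375000000 / 5000 = 1875000

1875000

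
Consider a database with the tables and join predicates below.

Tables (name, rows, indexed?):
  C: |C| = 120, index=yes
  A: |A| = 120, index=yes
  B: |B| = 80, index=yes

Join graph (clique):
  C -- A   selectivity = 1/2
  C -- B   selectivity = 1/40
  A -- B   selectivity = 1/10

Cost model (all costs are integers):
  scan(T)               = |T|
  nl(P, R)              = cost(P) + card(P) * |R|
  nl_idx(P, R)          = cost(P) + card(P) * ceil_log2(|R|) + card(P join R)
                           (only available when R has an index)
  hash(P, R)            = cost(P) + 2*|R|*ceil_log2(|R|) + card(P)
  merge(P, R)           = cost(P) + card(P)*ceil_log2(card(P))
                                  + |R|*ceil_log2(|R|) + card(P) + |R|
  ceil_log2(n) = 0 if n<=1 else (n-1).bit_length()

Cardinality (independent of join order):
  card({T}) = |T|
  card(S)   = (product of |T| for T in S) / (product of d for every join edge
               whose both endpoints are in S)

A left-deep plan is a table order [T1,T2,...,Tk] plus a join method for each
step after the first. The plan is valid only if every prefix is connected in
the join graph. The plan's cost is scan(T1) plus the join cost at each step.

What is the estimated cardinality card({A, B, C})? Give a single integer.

Tables in S: A(120), B(80), C(120)
Edges inside S: C-A(d=2), C-B(d=40), A-B(d=10)
numerator = 120 * 80 * 120 = 1152000
denominator = 2 * 40 * 10 = 800
card(S) = 1152000 / 800 = 1440

1440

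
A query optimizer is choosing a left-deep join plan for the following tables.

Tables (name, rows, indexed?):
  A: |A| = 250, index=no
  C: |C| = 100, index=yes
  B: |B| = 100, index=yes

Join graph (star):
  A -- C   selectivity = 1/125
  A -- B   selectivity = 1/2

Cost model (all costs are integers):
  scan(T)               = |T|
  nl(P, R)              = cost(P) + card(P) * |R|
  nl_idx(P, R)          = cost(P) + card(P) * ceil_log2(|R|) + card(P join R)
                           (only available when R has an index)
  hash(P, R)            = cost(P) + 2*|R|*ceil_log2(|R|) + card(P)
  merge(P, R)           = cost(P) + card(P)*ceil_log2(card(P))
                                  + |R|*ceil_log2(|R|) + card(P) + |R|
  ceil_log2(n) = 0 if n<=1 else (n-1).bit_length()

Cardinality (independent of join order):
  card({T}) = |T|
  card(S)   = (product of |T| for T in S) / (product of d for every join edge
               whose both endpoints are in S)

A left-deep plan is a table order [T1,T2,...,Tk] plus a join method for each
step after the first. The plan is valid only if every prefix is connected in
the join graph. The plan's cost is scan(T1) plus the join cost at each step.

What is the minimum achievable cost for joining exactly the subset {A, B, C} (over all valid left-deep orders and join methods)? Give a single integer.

3500

Selinger DP over subsets of {A,B,C}:
  {A}: scan cost=250, card=250
  {C}: scan cost=100, card=100
  {B}: scan cost=100, card=100
  {AC}: card=200; try (C,hash)→1900, (C,nl_idx)→2200, (A,merge)→3150, (C,merge)→3300, (A,hash)→4200, (A,nl)→25100 …(+1); best=1900 via (C,hash)
  {AB}: card=12500; try (B,hash)→1900, (A,merge)→3150, (B,merge)→3300, (A,hash)→4200, (B,nl_idx)→14500, (A,nl)→25100 …(+1); best=1900 via (B,hash)
  {ABC}: card=10000; try (B,hash)→3500, (B,merge)→4500, (B,nl_idx)→13300, (C,hash)→15800, (B,nl)→21900, (C,nl_idx)→99400 …(+2); best=3500 via (B,hash)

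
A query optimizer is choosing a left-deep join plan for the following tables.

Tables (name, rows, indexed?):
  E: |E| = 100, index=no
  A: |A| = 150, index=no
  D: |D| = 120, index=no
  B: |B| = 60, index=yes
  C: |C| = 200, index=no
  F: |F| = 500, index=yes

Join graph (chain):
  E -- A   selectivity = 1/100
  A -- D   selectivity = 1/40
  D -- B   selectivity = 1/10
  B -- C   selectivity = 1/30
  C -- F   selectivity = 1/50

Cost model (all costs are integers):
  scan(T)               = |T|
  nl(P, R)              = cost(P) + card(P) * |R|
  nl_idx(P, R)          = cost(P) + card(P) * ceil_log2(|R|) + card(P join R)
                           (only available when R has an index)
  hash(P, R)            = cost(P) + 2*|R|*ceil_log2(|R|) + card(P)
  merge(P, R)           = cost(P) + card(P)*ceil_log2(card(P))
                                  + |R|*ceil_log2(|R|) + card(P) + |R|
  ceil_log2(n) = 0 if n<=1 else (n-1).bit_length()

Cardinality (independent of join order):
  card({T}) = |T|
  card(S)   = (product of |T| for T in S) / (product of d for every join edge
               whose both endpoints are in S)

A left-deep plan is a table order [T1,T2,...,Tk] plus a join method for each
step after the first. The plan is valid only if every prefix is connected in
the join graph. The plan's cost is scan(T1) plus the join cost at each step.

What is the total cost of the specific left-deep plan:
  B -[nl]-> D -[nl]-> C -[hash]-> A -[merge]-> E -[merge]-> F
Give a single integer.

step 1: scan B: cost=60, card=60
step 2: join D via nl
    card(P join D) = 60*120/(10) = 720
    cost = 60 + 60*120 = 7260
step 3: join C via nl
    card(P join C) = 720*200/(30) = 4800
    cost = 7260 + 720*200 = 151260
step 4: join A via hash
    card(P join A) = 4800*150/(40) = 18000
    cost = 151260 + 2*150*8 + 4800 = 158460
step 5: join E via merge
    card(P join E) = 18000*100/(100) = 18000
    cost = 158460 + 18000*15 + 100*7 + 18000 + 100 = 447260
step 6: join F via merge
    card(P join F) = 18000*500/(50) = 180000
    cost = 447260 + 18000*15 + 500*9 + 18000 + 500 = 740260

740260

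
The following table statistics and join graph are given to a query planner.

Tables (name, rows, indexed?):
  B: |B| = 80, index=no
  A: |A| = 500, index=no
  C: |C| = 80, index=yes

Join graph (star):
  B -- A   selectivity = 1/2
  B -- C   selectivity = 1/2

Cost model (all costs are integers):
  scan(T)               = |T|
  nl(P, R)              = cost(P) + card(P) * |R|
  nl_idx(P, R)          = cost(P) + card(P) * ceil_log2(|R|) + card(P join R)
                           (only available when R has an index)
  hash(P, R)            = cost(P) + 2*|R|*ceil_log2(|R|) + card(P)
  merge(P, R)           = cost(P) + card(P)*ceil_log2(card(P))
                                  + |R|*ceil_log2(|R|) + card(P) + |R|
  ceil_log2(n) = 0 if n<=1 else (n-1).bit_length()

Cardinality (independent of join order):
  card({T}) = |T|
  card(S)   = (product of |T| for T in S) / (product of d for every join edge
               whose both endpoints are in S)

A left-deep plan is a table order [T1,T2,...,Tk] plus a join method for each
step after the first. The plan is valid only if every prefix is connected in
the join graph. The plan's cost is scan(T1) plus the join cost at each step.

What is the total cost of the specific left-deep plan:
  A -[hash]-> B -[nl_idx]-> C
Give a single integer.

step 1: scan A: cost=500, card=500
step 2: join B via hash
    card(P join B) = 500*80/(2) = 20000
    cost = 500 + 2*80*7 + 500 = 2120
step 3: join C via nl_idx
    card(P join C) = 20000*80/(2) = 800000
    cost = 2120 + 20000*7 + 800000 = 942120

942120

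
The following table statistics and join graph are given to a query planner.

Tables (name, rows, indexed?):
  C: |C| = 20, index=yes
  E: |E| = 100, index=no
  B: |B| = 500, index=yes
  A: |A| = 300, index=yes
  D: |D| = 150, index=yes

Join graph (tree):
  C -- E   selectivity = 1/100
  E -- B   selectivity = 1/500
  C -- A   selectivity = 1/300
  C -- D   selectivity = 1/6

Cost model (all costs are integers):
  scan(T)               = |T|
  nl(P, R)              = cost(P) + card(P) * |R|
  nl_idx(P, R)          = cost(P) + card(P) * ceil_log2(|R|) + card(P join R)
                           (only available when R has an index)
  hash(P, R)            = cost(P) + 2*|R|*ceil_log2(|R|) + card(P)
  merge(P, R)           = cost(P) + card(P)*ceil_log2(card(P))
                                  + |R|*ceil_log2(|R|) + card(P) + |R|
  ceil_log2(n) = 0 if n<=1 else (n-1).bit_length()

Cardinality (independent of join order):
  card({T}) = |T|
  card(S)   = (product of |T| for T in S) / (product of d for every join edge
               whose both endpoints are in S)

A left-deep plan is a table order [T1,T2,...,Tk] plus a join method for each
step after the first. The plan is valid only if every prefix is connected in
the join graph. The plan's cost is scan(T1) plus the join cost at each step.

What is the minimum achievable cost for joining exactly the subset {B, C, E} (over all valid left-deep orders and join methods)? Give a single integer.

Selinger DP over subsets of {B,C,E}:
  {C}: scan cost=20, card=20
  {E}: scan cost=100, card=100
  {B}: scan cost=500, card=500
  {CE}: card=20; try (C,hash)→400, (C,nl_idx)→620, (E,merge)→940, (C,merge)→1020, (E,hash)→1440, (E,nl)→2020 …(+1); best=400 via (C,hash)
  {BE}: card=100; try (B,nl_idx)→1100, (E,hash)→2400, (B,merge)→5900, (E,merge)→6300, (B,hash)→9200, (B,nl)→50100 …(+1); best=1100 via (B,nl_idx)
  {BCE}: card=20; try (B,nl_idx)→600, (C,hash)→1400, (C,nl_idx)→1620, (C,merge)→2020, (C,nl)→3100, (B,merge)→5520 …(+2); best=600 via (B,nl_idx)

600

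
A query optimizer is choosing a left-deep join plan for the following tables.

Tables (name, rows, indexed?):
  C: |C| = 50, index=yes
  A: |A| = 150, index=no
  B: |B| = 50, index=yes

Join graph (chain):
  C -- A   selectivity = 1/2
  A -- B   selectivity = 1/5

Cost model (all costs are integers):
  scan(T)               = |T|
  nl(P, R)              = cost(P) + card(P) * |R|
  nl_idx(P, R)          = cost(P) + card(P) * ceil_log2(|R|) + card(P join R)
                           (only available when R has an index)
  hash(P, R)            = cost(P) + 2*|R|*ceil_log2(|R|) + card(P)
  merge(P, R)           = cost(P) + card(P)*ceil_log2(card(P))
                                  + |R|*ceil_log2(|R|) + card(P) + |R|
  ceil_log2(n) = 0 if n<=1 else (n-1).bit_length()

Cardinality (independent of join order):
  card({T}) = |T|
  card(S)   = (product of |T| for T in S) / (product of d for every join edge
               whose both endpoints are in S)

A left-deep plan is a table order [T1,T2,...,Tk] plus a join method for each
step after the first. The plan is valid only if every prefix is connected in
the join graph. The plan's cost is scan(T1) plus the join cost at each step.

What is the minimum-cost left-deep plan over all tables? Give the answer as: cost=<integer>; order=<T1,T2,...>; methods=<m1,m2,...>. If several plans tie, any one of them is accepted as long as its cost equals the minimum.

Selinger DP (subsets sized 1..n):
  {C}: scan cost=50, card=50
  {A}: scan cost=150, card=150
  {B}: scan cost=50, card=50
  {AC}: card=3750; try (C,hash)→900, (A,merge)→1750, (C,merge)→1850, (A,hash)→2500, (C,nl_idx)→4800, (A,nl)→7550 …(+1); best=900 via (C,hash)
  {AB}: card=1500; try (B,hash)→900, (A,merge)→1750, (B,merge)→1850, (A,hash)→2500, (B,nl_idx)→2550, (A,nl)→7550 …(+1); best=900 via (B,hash)
  {ABC}: card=37500; try (C,hash)→3000, (B,hash)→5250, (C,merge)→19250, (C,nl_idx)→47400, (B,merge)→50000, (B,nl_idx)→60900 …(+2); best=3000 via (C,hash)

cost=3000; order=A,B,C; methods=hash,hash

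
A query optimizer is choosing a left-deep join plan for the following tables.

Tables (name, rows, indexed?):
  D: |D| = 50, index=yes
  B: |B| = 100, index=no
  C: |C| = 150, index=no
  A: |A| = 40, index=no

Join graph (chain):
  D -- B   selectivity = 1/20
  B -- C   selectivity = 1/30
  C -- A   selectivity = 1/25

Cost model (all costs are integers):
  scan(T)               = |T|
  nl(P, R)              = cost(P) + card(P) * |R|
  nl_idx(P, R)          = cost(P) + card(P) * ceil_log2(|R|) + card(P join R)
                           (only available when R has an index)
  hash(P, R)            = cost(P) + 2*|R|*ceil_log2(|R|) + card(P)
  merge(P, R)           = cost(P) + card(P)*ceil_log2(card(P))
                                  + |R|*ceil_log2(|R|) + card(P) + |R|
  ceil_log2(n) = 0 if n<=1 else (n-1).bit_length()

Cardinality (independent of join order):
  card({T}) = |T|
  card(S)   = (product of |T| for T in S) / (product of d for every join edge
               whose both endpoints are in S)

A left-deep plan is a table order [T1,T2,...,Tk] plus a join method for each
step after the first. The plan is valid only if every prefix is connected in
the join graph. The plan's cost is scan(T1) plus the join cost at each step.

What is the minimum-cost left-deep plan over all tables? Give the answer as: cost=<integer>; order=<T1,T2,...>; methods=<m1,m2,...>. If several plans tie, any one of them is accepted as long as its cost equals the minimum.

Selinger DP (subsets sized 1..n):
  {D}: scan cost=50, card=50
  {B}: scan cost=100, card=100
  {C}: scan cost=150, card=150
  {A}: scan cost=40, card=40
  {BD}: card=250; try (D,hash)→800, (D,nl_idx)→950, (B,merge)→1200, (D,merge)→1250, (B,hash)→1500, (B,nl)→5050 …(+1); best=800 via (D,hash)
  {BC}: card=500; try (B,hash)→1700, (C,merge)→2250, (B,merge)→2300, (C,hash)→2600, (C,nl)→15100, (B,nl)→15150; best=1700 via (B,hash)
  {AC}: card=240; try (A,hash)→780, (C,merge)→1670, (A,merge)→1780, (C,hash)→2480, (C,nl)→6040, (A,nl)→6150; best=780 via (A,hash)
  {BCD}: card=1250; try (D,hash)→2800, (C,hash)→3450, (C,merge)→4400, (D,nl_idx)→5950, (D,merge)→7050, (D,nl)→26700 …(+1); best=2800 via (D,hash)
  {ABC}: card=800; try (B,hash)→2420, (A,hash)→2680, (B,merge)→3740, (A,merge)→6980, (A,nl)→21700, (B,nl)→24780; best=2420 via (B,hash)
  {ABCD}: card=2000; try (D,hash)→3820, (A,hash)→4530, (D,nl_idx)→9220, (D,merge)→11570, (A,merge)→18080, (D,nl)→42420 …(+1); best=3820 via (D,hash)

cost=3820; order=C,A,B,D; methods=hash,hash,hash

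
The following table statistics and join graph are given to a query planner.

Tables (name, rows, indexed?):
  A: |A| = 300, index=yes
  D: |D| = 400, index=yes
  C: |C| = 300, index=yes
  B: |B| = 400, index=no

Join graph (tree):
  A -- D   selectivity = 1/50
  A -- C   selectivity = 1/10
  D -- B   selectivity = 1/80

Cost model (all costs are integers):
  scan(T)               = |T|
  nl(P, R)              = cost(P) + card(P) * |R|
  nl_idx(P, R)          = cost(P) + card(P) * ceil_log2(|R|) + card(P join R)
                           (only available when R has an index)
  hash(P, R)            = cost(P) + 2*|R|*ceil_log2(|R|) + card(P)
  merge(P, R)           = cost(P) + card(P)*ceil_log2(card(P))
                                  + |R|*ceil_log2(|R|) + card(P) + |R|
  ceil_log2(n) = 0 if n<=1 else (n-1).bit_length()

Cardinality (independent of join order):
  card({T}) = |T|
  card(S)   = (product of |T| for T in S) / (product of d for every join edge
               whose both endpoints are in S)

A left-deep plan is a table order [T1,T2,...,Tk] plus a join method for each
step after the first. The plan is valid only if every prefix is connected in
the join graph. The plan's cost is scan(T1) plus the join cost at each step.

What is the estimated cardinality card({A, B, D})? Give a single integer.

Tables in S: A(300), B(400), D(400)
Edges inside S: A-D(d=50), D-B(d=80)
numerator = 300 * 400 * 400 = 48000000
denominator = 50 * 80 = 4000
card(S) = 48000000 / 4000 = 12000

12000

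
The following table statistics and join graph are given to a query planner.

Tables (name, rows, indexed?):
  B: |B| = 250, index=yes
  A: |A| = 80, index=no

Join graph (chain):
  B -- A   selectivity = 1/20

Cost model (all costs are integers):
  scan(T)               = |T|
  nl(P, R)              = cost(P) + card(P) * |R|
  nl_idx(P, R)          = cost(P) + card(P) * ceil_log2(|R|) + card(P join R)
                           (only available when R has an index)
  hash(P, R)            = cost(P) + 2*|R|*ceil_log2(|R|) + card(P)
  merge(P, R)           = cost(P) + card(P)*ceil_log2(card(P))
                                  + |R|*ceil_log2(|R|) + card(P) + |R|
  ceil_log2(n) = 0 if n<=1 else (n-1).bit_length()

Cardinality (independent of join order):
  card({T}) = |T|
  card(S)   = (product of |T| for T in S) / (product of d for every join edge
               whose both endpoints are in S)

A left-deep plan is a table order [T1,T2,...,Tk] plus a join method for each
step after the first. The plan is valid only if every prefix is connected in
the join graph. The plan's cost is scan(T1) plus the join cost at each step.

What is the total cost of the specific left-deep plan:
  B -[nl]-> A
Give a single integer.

step 1: scan B: cost=250, card=250
step 2: join A via nl
    card(P join A) = 250*80/(20) = 1000
    cost = 250 + 250*80 = 20250

20250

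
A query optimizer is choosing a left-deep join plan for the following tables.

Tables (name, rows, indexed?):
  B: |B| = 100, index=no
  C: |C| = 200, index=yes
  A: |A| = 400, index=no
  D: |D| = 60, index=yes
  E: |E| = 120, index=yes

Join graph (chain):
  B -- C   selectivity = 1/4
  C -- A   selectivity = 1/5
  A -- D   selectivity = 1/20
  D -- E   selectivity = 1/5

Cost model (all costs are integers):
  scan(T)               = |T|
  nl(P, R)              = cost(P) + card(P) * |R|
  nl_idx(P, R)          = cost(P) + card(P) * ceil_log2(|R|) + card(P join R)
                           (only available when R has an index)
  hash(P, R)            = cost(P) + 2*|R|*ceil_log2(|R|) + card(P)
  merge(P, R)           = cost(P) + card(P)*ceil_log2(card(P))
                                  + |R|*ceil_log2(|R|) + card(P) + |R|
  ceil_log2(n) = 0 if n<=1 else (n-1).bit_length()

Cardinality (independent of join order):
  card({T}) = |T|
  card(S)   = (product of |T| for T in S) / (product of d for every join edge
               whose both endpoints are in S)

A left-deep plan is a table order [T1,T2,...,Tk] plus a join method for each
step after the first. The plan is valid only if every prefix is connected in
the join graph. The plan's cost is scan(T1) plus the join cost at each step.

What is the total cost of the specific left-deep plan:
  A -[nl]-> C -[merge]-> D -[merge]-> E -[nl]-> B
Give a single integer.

116337780

step 1: scan A: cost=400, card=400
step 2: join C via nl
    card(P join C) = 400*200/(5) = 16000
    cost = 400 + 400*200 = 80400
step 3: join D via merge
    card(P join D) = 16000*60/(20) = 48000
    cost = 80400 + 16000*14 + 60*6 + 16000 + 60 = 320820
step 4: join E via merge
    card(P join E) = 48000*120/(5) = 1152000
    cost = 320820 + 48000*16 + 120*7 + 48000 + 120 = 1137780
step 5: join B via nl
    card(P join B) = 1152000*100/(4) = 28800000
    cost = 1137780 + 1152000*100 = 116337780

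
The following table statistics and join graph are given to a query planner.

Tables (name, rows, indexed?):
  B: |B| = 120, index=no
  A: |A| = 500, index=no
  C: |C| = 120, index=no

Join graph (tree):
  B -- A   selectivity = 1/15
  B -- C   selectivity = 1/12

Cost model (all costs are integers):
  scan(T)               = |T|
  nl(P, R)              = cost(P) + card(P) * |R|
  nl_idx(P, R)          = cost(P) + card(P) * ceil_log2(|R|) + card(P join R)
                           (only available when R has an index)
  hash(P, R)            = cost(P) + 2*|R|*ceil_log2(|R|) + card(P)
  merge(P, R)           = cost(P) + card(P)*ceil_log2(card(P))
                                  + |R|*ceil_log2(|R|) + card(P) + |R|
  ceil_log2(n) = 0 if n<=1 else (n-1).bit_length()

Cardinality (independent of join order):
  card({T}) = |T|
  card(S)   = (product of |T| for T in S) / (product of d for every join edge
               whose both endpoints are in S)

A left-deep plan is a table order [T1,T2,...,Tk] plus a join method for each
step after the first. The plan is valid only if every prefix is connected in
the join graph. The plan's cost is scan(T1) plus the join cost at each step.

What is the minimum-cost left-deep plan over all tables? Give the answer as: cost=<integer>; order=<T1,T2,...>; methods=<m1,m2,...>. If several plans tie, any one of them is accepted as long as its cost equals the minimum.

Selinger DP (subsets sized 1..n):
  {B}: scan cost=120, card=120
  {A}: scan cost=500, card=500
  {C}: scan cost=120, card=120
  {AB}: card=4000; try (B,hash)→2680, (A,merge)→6080, (B,merge)→6460, (A,hash)→9240, (A,nl)→60120, (B,nl)→60500; best=2680 via (B,hash)
  {BC}: card=1200; try (C,hash)→1920, (B,hash)→1920, (C,merge)→2040, (B,merge)→2040, (C,nl)→14520, (B,nl)→14520; best=1920 via (C,hash)
  {ABC}: card=40000; try (C,hash)→8360, (A,hash)→12120, (A,merge)→21320, (C,merge)→55640, (C,nl)→482680, (A,nl)→601920; best=8360 via (C,hash)

cost=8360; order=A,B,C; methods=hash,hash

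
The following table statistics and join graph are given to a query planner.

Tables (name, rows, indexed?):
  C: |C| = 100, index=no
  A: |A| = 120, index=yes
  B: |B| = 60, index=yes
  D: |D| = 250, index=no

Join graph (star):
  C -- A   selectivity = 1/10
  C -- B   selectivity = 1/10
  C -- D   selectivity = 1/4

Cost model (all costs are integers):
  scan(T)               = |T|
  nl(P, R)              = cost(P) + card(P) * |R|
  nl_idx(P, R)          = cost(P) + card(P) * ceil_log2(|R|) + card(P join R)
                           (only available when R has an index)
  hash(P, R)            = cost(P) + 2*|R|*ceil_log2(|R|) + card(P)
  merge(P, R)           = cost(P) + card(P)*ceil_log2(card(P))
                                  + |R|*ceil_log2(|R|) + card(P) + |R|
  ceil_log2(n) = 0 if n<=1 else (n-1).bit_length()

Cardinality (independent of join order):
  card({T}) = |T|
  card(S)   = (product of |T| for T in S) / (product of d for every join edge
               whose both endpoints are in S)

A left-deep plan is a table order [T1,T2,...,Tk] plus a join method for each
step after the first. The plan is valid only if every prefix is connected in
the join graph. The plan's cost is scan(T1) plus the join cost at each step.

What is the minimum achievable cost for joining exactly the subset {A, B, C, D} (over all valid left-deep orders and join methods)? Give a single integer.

Selinger DP over subsets of {A,B,C,D}:
  {C}: scan cost=100, card=100
  {A}: scan cost=120, card=120
  {B}: scan cost=60, card=60
  {D}: scan cost=250, card=250
  {AC}: card=1200; try (C,hash)→1640, (A,merge)→1860, (C,merge)→1880, (A,hash)→1880, (A,nl_idx)→2000, (A,nl)→12100 …(+1); best=1640 via (C,hash)
  {BC}: card=600; try (B,hash)→920, (C,merge)→1280, (B,nl_idx)→1300, (B,merge)→1320, (C,hash)→1520, (C,nl)→6060 …(+1); best=920 via (B,hash)
  {CD}: card=6250; try (C,hash)→1900, (D,merge)→3150, (C,merge)→3300, (D,hash)→4200, (D,nl)→25100, (C,nl)→25250; best=1900 via (C,hash)
  {ABC}: card=7200; try (A,hash)→3200, (B,hash)→3560, (A,merge)→8480, (A,nl_idx)→12320, (B,nl_idx)→16040, (B,merge)→16460 …(+2); best=3200 via (A,hash)
  {ACD}: card=75000; try (D,hash)→6840, (A,hash)→9830, (D,merge)→18290, (A,merge)→90360, (A,nl_idx)→120650, (D,nl)→301640 …(+1); best=6840 via (D,hash)
  {BCD}: card=37500; try (D,hash)→5520, (B,hash)→8870, (D,merge)→9770, (B,nl_idx)→76900, (B,merge)→89820, (D,nl)→150920 …(+1); best=5520 via (D,hash)
  {ABCD}: card=450000; try (D,hash)→14400, (A,hash)→44700, (B,hash)→82560, (D,merge)→106250, (A,merge)→643980, (A,nl_idx)→718020 …(+5); best=14400 via (D,hash)

14400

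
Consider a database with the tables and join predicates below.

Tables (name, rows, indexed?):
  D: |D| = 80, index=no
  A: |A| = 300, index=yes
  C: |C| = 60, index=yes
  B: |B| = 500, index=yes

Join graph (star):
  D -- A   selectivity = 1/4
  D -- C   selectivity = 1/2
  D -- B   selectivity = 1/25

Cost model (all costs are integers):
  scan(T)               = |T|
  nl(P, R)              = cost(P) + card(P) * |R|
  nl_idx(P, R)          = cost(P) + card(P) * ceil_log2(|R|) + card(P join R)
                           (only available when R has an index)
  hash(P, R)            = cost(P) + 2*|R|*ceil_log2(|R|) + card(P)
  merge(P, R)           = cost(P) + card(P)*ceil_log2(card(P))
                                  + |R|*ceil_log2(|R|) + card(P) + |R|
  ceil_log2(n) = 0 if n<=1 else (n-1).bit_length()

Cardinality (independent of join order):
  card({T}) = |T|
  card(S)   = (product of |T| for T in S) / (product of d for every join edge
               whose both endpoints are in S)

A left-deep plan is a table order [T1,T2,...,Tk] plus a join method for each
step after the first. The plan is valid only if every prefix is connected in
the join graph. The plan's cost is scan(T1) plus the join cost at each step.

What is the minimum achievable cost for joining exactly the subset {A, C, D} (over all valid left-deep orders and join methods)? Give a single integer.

8440

Selinger DP over subsets of {A,C,D}:
  {D}: scan cost=80, card=80
  {A}: scan cost=300, card=300
  {C}: scan cost=60, card=60
  {AD}: card=6000; try (D,hash)→1720, (A,merge)→3720, (D,merge)→3940, (A,hash)→5560, (A,nl_idx)→6800, (A,nl)→24080 …(+1); best=1720 via (D,hash)
  {CD}: card=2400; try (C,hash)→880, (D,merge)→1120, (C,merge)→1140, (D,hash)→1240, (C,nl_idx)→2960, (D,nl)→4860 …(+1); best=880 via (C,hash)
  {ACD}: card=180000; try (C,hash)→8440, (A,hash)→8680, (A,merge)→35080, (C,merge)→86140, (A,nl_idx)→202480, (C,nl_idx)→217720 …(+2); best=8440 via (C,hash)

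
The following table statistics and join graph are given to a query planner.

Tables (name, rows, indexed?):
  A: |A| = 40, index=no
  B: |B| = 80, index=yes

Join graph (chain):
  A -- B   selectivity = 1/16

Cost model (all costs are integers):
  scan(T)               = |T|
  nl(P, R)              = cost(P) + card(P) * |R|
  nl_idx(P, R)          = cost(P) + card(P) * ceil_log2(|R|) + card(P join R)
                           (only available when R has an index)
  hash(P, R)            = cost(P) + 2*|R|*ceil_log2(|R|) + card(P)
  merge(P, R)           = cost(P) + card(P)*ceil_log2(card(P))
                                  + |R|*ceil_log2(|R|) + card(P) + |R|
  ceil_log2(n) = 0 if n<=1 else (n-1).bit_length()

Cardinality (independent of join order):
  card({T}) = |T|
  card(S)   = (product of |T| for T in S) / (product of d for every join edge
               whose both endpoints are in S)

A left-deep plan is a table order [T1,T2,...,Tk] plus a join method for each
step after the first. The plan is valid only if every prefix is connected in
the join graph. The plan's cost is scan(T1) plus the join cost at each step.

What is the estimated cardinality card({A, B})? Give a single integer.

Tables in S: A(40), B(80)
Edges inside S: A-B(d=16)
numerator = 40 * 80 = 3200
denominator = 16 = 16
card(S) = 3200 / 16 = 200

200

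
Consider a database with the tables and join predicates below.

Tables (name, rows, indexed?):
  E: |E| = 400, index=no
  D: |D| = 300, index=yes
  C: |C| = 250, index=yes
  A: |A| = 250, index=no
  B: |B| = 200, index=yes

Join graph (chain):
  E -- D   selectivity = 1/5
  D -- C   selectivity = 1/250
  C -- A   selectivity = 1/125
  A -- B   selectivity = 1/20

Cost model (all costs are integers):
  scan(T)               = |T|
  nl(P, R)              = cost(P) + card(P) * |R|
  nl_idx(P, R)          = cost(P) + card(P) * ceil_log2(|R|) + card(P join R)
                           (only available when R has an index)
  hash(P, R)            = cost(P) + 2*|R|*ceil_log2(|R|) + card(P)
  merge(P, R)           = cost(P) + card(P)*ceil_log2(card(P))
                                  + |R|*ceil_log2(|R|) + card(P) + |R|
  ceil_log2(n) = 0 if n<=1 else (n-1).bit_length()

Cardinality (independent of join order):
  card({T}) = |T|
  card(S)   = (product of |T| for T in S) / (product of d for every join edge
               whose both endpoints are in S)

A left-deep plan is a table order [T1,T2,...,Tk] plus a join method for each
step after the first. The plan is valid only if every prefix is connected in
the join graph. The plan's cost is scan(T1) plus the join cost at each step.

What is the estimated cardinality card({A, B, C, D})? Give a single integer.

Tables in S: A(250), B(200), C(250), D(300)
Edges inside S: D-C(d=250), C-A(d=125), A-B(d=20)
numerator = 250 * 200 * 250 * 300 = 3750000000
denominator = 250 * 125 * 20 = 625000
card(S) = 3750000000 / 625000 = 6000

6000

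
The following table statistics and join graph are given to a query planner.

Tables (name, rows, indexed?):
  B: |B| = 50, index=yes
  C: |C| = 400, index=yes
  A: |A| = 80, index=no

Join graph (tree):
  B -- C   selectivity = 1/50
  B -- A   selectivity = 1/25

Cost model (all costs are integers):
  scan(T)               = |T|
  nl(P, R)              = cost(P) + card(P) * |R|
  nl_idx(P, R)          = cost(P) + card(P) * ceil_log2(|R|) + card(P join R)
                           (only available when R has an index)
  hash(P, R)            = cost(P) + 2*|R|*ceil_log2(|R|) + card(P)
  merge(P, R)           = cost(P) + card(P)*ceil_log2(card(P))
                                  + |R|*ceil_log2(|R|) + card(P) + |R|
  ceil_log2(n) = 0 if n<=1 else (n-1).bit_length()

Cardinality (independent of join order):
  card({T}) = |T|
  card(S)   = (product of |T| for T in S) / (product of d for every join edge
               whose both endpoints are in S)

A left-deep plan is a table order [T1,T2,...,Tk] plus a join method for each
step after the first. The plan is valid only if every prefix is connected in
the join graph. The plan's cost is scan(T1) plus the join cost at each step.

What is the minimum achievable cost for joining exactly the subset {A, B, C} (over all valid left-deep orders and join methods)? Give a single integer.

2420

Selinger DP over subsets of {A,B,C}:
  {B}: scan cost=50, card=50
  {C}: scan cost=400, card=400
  {A}: scan cost=80, card=80
  {BC}: card=400; try (C,nl_idx)→900, (B,hash)→1400, (B,nl_idx)→3200, (C,merge)→4400, (B,merge)→4750, (C,hash)→7300 …(+2); best=900 via (C,nl_idx)
  {AB}: card=160; try (B,nl_idx)→720, (B,hash)→760, (A,merge)→1040, (B,merge)→1070, (A,hash)→1220, (A,nl)→4050 …(+1); best=720 via (B,nl_idx)
  {ABC}: card=1280; try (A,hash)→2420, (C,nl_idx)→3440, (A,merge)→5540, (C,merge)→6160, (C,hash)→8080, (A,nl)→32900 …(+1); best=2420 via (A,hash)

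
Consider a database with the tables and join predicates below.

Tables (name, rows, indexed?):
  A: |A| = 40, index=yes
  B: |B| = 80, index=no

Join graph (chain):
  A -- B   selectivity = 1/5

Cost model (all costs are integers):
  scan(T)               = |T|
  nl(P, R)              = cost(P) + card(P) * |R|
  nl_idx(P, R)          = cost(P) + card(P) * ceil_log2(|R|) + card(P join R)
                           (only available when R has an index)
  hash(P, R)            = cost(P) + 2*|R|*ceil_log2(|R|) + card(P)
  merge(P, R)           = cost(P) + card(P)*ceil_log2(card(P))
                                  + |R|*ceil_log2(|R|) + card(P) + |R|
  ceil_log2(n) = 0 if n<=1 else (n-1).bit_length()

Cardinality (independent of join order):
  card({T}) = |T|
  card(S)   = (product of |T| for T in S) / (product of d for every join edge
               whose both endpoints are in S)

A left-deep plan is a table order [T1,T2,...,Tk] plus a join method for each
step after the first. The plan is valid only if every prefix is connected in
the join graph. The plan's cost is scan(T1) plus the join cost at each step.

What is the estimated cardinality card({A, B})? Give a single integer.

640

Tables in S: A(40), B(80)
Edges inside S: A-B(d=5)
numerator = 40 * 80 = 3200
denominator = 5 = 5
card(S) = 3200 / 5 = 640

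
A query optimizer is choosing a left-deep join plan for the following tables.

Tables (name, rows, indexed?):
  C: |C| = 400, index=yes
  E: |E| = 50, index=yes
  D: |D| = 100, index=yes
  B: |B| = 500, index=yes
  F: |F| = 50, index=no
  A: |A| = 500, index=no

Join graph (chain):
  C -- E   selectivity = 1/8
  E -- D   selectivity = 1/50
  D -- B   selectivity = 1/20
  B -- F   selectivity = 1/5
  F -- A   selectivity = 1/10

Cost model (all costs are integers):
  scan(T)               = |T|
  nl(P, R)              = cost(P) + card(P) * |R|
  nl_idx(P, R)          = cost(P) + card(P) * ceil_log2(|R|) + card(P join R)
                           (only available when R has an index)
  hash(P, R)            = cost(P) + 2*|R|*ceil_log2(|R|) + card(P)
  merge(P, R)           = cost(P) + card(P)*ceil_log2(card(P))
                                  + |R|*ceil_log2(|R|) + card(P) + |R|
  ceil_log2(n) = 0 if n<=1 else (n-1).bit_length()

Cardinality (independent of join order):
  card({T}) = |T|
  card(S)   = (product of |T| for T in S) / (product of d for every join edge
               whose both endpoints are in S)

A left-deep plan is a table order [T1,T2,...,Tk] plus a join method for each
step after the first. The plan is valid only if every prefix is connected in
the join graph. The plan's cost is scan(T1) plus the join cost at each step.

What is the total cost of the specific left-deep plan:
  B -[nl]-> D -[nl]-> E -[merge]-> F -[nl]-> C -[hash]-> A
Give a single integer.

step 1: scan B: cost=500, card=500
step 2: join D via nl
    card(P join D) = 500*100/(20) = 2500
    cost = 500 + 500*100 = 50500
step 3: join E via nl
    card(P join E) = 2500*50/(50) = 2500
    cost = 50500 + 2500*50 = 175500
step 4: join F via merge
    card(P join F) = 2500*50/(5) = 25000
    cost = 175500 + 2500*12 + 50*6 + 2500 + 50 = 208350
step 5: join C via nl
    card(P join C) = 25000*400/(8) = 1250000
    cost = 208350 + 25000*400 = 10208350
step 6: join A via hash
    card(P join A) = 1250000*500/(10) = 62500000
    cost = 10208350 + 2*500*9 + 1250000 = 11467350

11467350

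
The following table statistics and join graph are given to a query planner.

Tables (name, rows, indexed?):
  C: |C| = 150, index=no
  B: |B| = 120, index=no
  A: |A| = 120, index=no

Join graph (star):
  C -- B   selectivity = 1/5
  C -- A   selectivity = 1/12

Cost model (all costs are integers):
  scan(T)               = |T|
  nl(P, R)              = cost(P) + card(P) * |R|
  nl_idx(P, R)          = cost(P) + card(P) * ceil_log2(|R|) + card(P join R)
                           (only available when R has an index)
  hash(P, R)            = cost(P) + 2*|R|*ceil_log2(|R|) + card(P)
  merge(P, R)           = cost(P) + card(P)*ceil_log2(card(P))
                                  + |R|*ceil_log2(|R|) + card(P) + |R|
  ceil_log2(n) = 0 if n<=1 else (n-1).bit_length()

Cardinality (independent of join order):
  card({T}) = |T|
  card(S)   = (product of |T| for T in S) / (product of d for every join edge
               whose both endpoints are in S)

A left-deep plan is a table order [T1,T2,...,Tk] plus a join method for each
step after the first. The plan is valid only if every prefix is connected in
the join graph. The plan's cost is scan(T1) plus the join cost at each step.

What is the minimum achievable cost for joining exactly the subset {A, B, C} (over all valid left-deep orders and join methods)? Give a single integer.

5160

Selinger DP over subsets of {A,B,C}:
  {C}: scan cost=150, card=150
  {B}: scan cost=120, card=120
  {A}: scan cost=120, card=120
  {BC}: card=3600; try (B,hash)→1980, (C,merge)→2430, (B,merge)→2460, (C,hash)→2640, (C,nl)→18120, (B,nl)→18150; best=1980 via (B,hash)
  {AC}: card=1500; try (A,hash)→1980, (C,merge)→2430, (A,merge)→2460, (C,hash)→2640, (C,nl)→18120, (A,nl)→18150; best=1980 via (A,hash)
  {ABC}: card=36000; try (B,hash)→5160, (A,hash)→7260, (B,merge)→20940, (A,merge)→49740, (B,nl)→181980, (A,nl)→433980; best=5160 via (B,hash)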